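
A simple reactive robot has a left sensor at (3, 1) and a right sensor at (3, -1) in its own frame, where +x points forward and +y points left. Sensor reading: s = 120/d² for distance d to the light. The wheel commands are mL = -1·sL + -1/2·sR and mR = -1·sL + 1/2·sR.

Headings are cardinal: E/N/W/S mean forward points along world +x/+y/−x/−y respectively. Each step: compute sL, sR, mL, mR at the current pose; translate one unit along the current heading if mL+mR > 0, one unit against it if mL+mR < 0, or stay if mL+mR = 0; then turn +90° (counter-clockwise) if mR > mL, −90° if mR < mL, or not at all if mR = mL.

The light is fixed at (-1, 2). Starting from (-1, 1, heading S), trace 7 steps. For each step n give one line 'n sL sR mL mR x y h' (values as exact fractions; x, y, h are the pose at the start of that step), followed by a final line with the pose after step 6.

n=0: pose=(-1,1,S); sL=120/17, sR=120/17; mL=-180/17, mR=-60/17; mL+mR=-240/17 → advance -1; mR−mL=120/17 → turn +1·90°
n=1: pose=(-1,2,E); sL=12, sR=12; mL=-18, mR=-6; mL+mR=-24 → advance -1; mR−mL=12 → turn +1·90°
n=2: pose=(-2,2,N); sL=120/13, sR=40/3; mL=-620/39, mR=-100/39; mL+mR=-240/13 → advance -1; mR−mL=40/3 → turn +1·90°
n=3: pose=(-2,1,W); sL=6, sR=15/2; mL=-39/4, mR=-9/4; mL+mR=-12 → advance -1; mR−mL=15/2 → turn +1·90°
n=4: pose=(-1,1,S); sL=120/17, sR=120/17; mL=-180/17, mR=-60/17; mL+mR=-240/17 → advance -1; mR−mL=120/17 → turn +1·90°
n=5: pose=(-1,2,E); sL=12, sR=12; mL=-18, mR=-6; mL+mR=-24 → advance -1; mR−mL=12 → turn +1·90°
n=6: pose=(-2,2,N); sL=120/13, sR=40/3; mL=-620/39, mR=-100/39; mL+mR=-240/13 → advance -1; mR−mL=40/3 → turn +1·90°

0 120/17 120/17 -180/17 -60/17 -1 1 S
1 12 12 -18 -6 -1 2 E
2 120/13 40/3 -620/39 -100/39 -2 2 N
3 6 15/2 -39/4 -9/4 -2 1 W
4 120/17 120/17 -180/17 -60/17 -1 1 S
5 12 12 -18 -6 -1 2 E
6 120/13 40/3 -620/39 -100/39 -2 2 N
final -2 1 W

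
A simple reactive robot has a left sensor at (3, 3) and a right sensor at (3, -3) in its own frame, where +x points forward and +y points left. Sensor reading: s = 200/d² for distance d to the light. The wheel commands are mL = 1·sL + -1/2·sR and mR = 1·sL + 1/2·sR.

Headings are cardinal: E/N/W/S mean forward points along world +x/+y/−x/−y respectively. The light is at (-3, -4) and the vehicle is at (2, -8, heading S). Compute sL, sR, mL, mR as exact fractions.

left sensor world pos  = (5, -11); dL² = 113
right sensor world pos = (-1, -11); dR² = 53
sL = 200/113 = 200/113
sR = 200/53 = 200/53
mL = 1·sL + -1/2·sR = -700/5989
mR = 1·sL + 1/2·sR = 21900/5989

200/113 200/53 -700/5989 21900/5989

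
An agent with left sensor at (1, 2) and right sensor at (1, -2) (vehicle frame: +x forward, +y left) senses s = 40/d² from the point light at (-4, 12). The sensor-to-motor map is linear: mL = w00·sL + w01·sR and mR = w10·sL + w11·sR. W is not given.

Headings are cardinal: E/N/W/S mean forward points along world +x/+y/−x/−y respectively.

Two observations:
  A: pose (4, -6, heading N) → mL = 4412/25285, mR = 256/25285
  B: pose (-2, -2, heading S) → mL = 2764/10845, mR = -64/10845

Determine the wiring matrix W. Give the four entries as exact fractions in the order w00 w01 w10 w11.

1 1/2 1/2 -1/2

obs A: pose=(4,-6,N) → sL=8/65, sR=40/389, mL=4412/25285, mR=256/25285
obs B: pose=(-2,-2,S) → sL=40/241, sR=8/45, mL=2764/10845, mR=-64/10845
sensor matrix S = [[8/65, 40/389], [40/241, 8/45]]; det S = 1319936/274215825
solve [mL_A; mL_B] = S·[w00; w01] and [mR_A; mR_B] = S·[w10; w11]:
  w00 = 1, w01 = 1/2, w10 = 1/2, w11 = -1/2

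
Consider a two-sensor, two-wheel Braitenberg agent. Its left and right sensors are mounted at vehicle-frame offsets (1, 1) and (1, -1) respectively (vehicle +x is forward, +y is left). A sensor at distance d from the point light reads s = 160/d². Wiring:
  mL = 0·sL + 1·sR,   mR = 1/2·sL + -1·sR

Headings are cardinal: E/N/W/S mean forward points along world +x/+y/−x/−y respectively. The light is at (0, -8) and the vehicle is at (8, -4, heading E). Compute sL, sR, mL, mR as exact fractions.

80/53 16/9 16/9 -488/477

left sensor world pos  = (9, -3); dL² = 106
right sensor world pos = (9, -5); dR² = 90
sL = 160/106 = 80/53
sR = 160/90 = 16/9
mL = 0·sL + 1·sR = 16/9
mR = 1/2·sL + -1·sR = -488/477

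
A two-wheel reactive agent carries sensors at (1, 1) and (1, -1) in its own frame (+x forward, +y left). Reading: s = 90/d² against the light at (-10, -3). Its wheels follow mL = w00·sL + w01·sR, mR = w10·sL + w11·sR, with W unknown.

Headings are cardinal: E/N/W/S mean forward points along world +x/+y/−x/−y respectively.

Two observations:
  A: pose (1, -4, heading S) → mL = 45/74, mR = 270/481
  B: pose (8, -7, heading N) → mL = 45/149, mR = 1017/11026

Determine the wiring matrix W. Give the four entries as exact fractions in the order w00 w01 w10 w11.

1 0 -1/2 1

obs A: pose=(1,-4,S) → sL=45/74, sR=45/52, mL=45/74, mR=270/481
obs B: pose=(8,-7,N) → sL=45/149, sR=9/37, mL=45/149, mR=1017/11026
sensor matrix S = [[45/74, 45/52], [45/149, 9/37]]; det S = -1203255/10607012
solve [mL_A; mL_B] = S·[w00; w01] and [mR_A; mR_B] = S·[w10; w11]:
  w00 = 1, w01 = 0, w10 = -1/2, w11 = 1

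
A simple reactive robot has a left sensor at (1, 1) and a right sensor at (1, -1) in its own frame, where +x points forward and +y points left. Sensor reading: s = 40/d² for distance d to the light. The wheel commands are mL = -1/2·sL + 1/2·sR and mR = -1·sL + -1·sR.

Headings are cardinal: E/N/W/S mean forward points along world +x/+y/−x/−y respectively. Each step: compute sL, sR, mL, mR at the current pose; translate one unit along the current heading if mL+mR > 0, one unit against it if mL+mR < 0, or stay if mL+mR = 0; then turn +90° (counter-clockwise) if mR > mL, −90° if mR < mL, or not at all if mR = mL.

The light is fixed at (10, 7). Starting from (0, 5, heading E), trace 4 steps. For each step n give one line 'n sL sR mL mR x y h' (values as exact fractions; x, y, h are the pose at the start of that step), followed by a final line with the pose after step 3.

0 20/41 4/9 -8/369 -344/369 0 5 E
1 40/109 40/153 -880/16677 -10480/16677 -1 5 S
2 10/37 5/18 5/1332 -365/666 -1 6 W
3 40/121 40/81 800/9801 -8080/9801 0 6 N
final 0 5 E

n=0: pose=(0,5,E); sL=20/41, sR=4/9; mL=-8/369, mR=-344/369; mL+mR=-352/369 → advance -1; mR−mL=-112/123 → turn -1·90°
n=1: pose=(-1,5,S); sL=40/109, sR=40/153; mL=-880/16677, mR=-10480/16677; mL+mR=-11360/16677 → advance -1; mR−mL=-3200/5559 → turn -1·90°
n=2: pose=(-1,6,W); sL=10/37, sR=5/18; mL=5/1332, mR=-365/666; mL+mR=-725/1332 → advance -1; mR−mL=-245/444 → turn -1·90°
n=3: pose=(0,6,N); sL=40/121, sR=40/81; mL=800/9801, mR=-8080/9801; mL+mR=-7280/9801 → advance -1; mR−mL=-2960/3267 → turn -1·90°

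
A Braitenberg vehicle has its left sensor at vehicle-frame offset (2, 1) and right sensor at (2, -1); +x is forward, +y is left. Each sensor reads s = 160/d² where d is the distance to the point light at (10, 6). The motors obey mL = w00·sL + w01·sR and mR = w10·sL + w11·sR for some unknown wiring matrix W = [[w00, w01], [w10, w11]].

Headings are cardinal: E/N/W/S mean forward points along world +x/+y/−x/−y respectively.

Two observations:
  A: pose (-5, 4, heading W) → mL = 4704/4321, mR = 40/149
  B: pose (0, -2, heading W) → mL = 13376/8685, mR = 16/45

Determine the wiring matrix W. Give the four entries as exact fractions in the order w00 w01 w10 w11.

1 1 1/2 0

obs A: pose=(-5,4,W) → sL=80/149, sR=16/29, mL=4704/4321, mR=40/149
obs B: pose=(0,-2,W) → sL=32/45, sR=160/193, mL=13376/8685, mR=16/45
sensor matrix S = [[80/149, 16/29], [32/45, 160/193]]; det S = 1980416/37527885
solve [mL_A; mL_B] = S·[w00; w01] and [mR_A; mR_B] = S·[w10; w11]:
  w00 = 1, w01 = 1, w10 = 1/2, w11 = 0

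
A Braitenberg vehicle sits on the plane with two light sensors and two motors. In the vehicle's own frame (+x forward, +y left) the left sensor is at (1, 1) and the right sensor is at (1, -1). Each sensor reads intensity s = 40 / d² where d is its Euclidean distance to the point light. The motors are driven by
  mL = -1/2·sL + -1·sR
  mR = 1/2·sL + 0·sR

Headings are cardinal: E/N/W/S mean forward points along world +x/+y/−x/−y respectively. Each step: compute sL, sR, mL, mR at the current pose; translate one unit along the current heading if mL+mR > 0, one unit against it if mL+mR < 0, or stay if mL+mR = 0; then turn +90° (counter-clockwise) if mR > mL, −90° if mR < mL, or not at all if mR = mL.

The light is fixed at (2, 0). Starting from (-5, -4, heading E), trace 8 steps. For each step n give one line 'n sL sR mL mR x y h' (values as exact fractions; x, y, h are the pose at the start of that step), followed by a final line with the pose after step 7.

0 8/9 40/61 -604/549 4/9 -5 -4 E
1 4/9 20/29 -238/261 2/9 -6 -4 N
2 40/117 40/97 -6620/11349 20/117 -6 -5 W
3 5/9 2/5 -61/90 5/18 -5 -5 S
4 8/9 40/61 -604/549 4/9 -5 -4 E
5 4/9 20/29 -238/261 2/9 -6 -4 N
6 40/117 40/97 -6620/11349 20/117 -6 -5 W
7 5/9 2/5 -61/90 5/18 -5 -5 S
final -5 -4 E

n=0: pose=(-5,-4,E); sL=8/9, sR=40/61; mL=-604/549, mR=4/9; mL+mR=-40/61 → advance -1; mR−mL=848/549 → turn +1·90°
n=1: pose=(-6,-4,N); sL=4/9, sR=20/29; mL=-238/261, mR=2/9; mL+mR=-20/29 → advance -1; mR−mL=296/261 → turn +1·90°
n=2: pose=(-6,-5,W); sL=40/117, sR=40/97; mL=-6620/11349, mR=20/117; mL+mR=-40/97 → advance -1; mR−mL=8560/11349 → turn +1·90°
n=3: pose=(-5,-5,S); sL=5/9, sR=2/5; mL=-61/90, mR=5/18; mL+mR=-2/5 → advance -1; mR−mL=43/45 → turn +1·90°
n=4: pose=(-5,-4,E); sL=8/9, sR=40/61; mL=-604/549, mR=4/9; mL+mR=-40/61 → advance -1; mR−mL=848/549 → turn +1·90°
n=5: pose=(-6,-4,N); sL=4/9, sR=20/29; mL=-238/261, mR=2/9; mL+mR=-20/29 → advance -1; mR−mL=296/261 → turn +1·90°
n=6: pose=(-6,-5,W); sL=40/117, sR=40/97; mL=-6620/11349, mR=20/117; mL+mR=-40/97 → advance -1; mR−mL=8560/11349 → turn +1·90°
n=7: pose=(-5,-5,S); sL=5/9, sR=2/5; mL=-61/90, mR=5/18; mL+mR=-2/5 → advance -1; mR−mL=43/45 → turn +1·90°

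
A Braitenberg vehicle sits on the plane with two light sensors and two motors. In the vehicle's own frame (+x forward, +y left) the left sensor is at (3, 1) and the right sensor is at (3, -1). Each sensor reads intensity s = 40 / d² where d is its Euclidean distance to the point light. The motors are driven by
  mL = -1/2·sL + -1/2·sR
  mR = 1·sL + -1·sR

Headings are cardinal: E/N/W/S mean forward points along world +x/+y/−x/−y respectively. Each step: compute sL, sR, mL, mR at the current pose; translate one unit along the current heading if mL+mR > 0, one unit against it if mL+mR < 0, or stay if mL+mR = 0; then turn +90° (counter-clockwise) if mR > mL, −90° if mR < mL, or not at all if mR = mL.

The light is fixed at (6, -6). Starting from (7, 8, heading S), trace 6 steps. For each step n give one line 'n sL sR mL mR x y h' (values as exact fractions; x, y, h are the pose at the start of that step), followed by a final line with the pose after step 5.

0 8/25 40/121 -984/3025 -32/3025 7 8 S
1 5/34 10/53 -605/3604 -75/1802 7 9 E
2 8/65 8/65 -8/65 0 6 9 N
3 20/89 20/117 -2060/10413 560/10413 6 8 W
4 8/25 40/121 -984/3025 -32/3025 7 8 S
5 5/34 10/53 -605/3604 -75/1802 7 9 E
final 6 9 N

n=0: pose=(7,8,S); sL=8/25, sR=40/121; mL=-984/3025, mR=-32/3025; mL+mR=-1016/3025 → advance -1; mR−mL=952/3025 → turn +1·90°
n=1: pose=(7,9,E); sL=5/34, sR=10/53; mL=-605/3604, mR=-75/1802; mL+mR=-755/3604 → advance -1; mR−mL=455/3604 → turn +1·90°
n=2: pose=(6,9,N); sL=8/65, sR=8/65; mL=-8/65, mR=0; mL+mR=-8/65 → advance -1; mR−mL=8/65 → turn +1·90°
n=3: pose=(6,8,W); sL=20/89, sR=20/117; mL=-2060/10413, mR=560/10413; mL+mR=-500/3471 → advance -1; mR−mL=2620/10413 → turn +1·90°
n=4: pose=(7,8,S); sL=8/25, sR=40/121; mL=-984/3025, mR=-32/3025; mL+mR=-1016/3025 → advance -1; mR−mL=952/3025 → turn +1·90°
n=5: pose=(7,9,E); sL=5/34, sR=10/53; mL=-605/3604, mR=-75/1802; mL+mR=-755/3604 → advance -1; mR−mL=455/3604 → turn +1·90°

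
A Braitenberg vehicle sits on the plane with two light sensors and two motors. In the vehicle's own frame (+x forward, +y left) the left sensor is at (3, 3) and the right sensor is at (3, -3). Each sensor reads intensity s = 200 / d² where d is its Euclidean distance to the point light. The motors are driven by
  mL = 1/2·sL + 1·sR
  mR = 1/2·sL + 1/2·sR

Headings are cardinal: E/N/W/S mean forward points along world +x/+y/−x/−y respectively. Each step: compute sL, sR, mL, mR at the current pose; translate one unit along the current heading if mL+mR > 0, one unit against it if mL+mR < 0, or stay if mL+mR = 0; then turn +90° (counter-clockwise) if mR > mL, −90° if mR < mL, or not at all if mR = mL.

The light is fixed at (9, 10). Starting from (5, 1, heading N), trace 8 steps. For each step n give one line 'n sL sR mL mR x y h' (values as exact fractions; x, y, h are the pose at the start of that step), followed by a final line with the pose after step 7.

0 40/17 200/37 4140/629 2440/629 5 1 N
1 100/13 100/61 4350/793 3700/793 5 2 E
2 200/121 200/157 39900/18997 27800/18997 6 2 S
3 10/9 25/9 10/3 35/18 6 1 W
4 40/17 200/37 4140/629 2440/629 5 1 N
5 100/13 100/61 4350/793 3700/793 5 2 E
6 200/121 200/157 39900/18997 27800/18997 6 2 S
7 10/9 25/9 10/3 35/18 6 1 W
final 5 1 N

n=0: pose=(5,1,N); sL=40/17, sR=200/37; mL=4140/629, mR=2440/629; mL+mR=6580/629 → advance +1; mR−mL=-100/37 → turn -1·90°
n=1: pose=(5,2,E); sL=100/13, sR=100/61; mL=4350/793, mR=3700/793; mL+mR=8050/793 → advance +1; mR−mL=-50/61 → turn -1·90°
n=2: pose=(6,2,S); sL=200/121, sR=200/157; mL=39900/18997, mR=27800/18997; mL+mR=67700/18997 → advance +1; mR−mL=-100/157 → turn -1·90°
n=3: pose=(6,1,W); sL=10/9, sR=25/9; mL=10/3, mR=35/18; mL+mR=95/18 → advance +1; mR−mL=-25/18 → turn -1·90°
n=4: pose=(5,1,N); sL=40/17, sR=200/37; mL=4140/629, mR=2440/629; mL+mR=6580/629 → advance +1; mR−mL=-100/37 → turn -1·90°
n=5: pose=(5,2,E); sL=100/13, sR=100/61; mL=4350/793, mR=3700/793; mL+mR=8050/793 → advance +1; mR−mL=-50/61 → turn -1·90°
n=6: pose=(6,2,S); sL=200/121, sR=200/157; mL=39900/18997, mR=27800/18997; mL+mR=67700/18997 → advance +1; mR−mL=-100/157 → turn -1·90°
n=7: pose=(6,1,W); sL=10/9, sR=25/9; mL=10/3, mR=35/18; mL+mR=95/18 → advance +1; mR−mL=-25/18 → turn -1·90°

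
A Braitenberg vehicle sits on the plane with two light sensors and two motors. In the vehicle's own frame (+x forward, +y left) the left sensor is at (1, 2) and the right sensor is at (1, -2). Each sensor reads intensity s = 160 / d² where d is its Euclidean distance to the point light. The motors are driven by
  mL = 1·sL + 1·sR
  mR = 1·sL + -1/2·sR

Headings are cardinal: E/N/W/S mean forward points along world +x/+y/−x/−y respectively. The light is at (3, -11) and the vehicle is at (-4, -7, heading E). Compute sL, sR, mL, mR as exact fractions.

20/9 4 56/9 2/9

left sensor world pos  = (-3, -5); dL² = 72
right sensor world pos = (-3, -9); dR² = 40
sL = 160/72 = 20/9
sR = 160/40 = 4
mL = 1·sL + 1·sR = 56/9
mR = 1·sL + -1/2·sR = 2/9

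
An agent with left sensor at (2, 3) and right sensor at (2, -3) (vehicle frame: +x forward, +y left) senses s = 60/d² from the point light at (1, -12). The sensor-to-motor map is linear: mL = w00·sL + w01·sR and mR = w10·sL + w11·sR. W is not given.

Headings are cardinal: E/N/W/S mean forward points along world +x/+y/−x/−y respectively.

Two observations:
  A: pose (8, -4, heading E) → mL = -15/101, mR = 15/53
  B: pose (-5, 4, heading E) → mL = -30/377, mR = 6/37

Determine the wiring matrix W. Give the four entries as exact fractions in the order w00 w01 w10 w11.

-1/2 0 0 1/2

obs A: pose=(8,-4,E) → sL=30/101, sR=30/53, mL=-15/101, mR=15/53
obs B: pose=(-5,4,E) → sL=60/377, sR=12/37, mL=-30/377, mR=6/37
sensor matrix S = [[30/101, 30/53], [60/377, 12/37]]; det S = 466560/74668997
solve [mL_A; mL_B] = S·[w00; w01] and [mR_A; mR_B] = S·[w10; w11]:
  w00 = -1/2, w01 = 0, w10 = 0, w11 = 1/2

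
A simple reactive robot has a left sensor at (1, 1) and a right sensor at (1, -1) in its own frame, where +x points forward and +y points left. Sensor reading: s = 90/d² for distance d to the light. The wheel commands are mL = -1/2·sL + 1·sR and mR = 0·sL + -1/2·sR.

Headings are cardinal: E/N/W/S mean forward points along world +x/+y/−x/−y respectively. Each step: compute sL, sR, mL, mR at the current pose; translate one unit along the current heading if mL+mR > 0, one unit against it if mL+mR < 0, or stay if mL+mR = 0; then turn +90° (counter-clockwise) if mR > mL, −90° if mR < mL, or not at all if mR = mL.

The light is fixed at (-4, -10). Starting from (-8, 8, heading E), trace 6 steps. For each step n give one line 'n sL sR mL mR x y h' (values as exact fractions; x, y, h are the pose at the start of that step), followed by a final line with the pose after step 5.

n=0: pose=(-8,8,E); sL=9/37, sR=45/149; mL=1989/11026, mR=-45/298; mL+mR=162/5513 → advance +1; mR−mL=-1827/5513 → turn -1·90°
n=1: pose=(-7,8,S); sL=90/293, sR=18/61; mL=2529/17873, mR=-9/61; mL+mR=-108/17873 → advance -1; mR−mL=-5166/17873 → turn -1·90°
n=2: pose=(-7,9,W); sL=9/34, sR=45/208; mL=297/3536, mR=-45/416; mL+mR=-171/7072 → advance -1; mR−mL=-1359/7072 → turn -1·90°
n=3: pose=(-6,9,N); sL=90/409, sR=90/401; mL=18765/164009, mR=-45/401; mL+mR=360/164009 → advance +1; mR−mL=-37170/164009 → turn -1·90°
n=4: pose=(-6,10,E); sL=45/221, sR=45/181; mL=11745/80002, mR=-45/362; mL+mR=900/40001 → advance +1; mR−mL=-10845/40001 → turn -1·90°
n=5: pose=(-5,10,S); sL=90/361, sR=18/73; mL=3213/26353, mR=-9/73; mL+mR=-36/26353 → advance -1; mR−mL=-6462/26353 → turn -1·90°

0 9/37 45/149 1989/11026 -45/298 -8 8 E
1 90/293 18/61 2529/17873 -9/61 -7 8 S
2 9/34 45/208 297/3536 -45/416 -7 9 W
3 90/409 90/401 18765/164009 -45/401 -6 9 N
4 45/221 45/181 11745/80002 -45/362 -6 10 E
5 90/361 18/73 3213/26353 -9/73 -5 10 S
final -5 11 W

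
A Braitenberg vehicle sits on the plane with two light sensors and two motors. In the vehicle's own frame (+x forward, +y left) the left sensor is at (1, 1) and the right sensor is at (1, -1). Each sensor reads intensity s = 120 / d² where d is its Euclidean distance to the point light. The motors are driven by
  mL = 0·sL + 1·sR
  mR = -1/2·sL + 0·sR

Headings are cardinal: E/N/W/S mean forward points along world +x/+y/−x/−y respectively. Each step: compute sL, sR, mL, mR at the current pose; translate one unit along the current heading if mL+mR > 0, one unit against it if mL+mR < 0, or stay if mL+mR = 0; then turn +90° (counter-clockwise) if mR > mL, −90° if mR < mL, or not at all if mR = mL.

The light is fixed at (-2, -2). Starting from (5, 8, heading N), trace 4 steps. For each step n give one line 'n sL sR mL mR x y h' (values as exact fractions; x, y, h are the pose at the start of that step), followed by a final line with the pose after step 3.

0 120/157 24/37 24/37 -60/157 5 8 N
1 15/26 30/41 30/41 -15/52 5 9 E
2 120/181 120/149 120/149 -60/181 6 9 S
3 12/13 12/17 12/17 -6/13 6 8 W
final 5 8 N

n=0: pose=(5,8,N); sL=120/157, sR=24/37; mL=24/37, mR=-60/157; mL+mR=1548/5809 → advance +1; mR−mL=-5988/5809 → turn -1·90°
n=1: pose=(5,9,E); sL=15/26, sR=30/41; mL=30/41, mR=-15/52; mL+mR=945/2132 → advance +1; mR−mL=-2175/2132 → turn -1·90°
n=2: pose=(6,9,S); sL=120/181, sR=120/149; mL=120/149, mR=-60/181; mL+mR=12780/26969 → advance +1; mR−mL=-30660/26969 → turn -1·90°
n=3: pose=(6,8,W); sL=12/13, sR=12/17; mL=12/17, mR=-6/13; mL+mR=54/221 → advance +1; mR−mL=-258/221 → turn -1·90°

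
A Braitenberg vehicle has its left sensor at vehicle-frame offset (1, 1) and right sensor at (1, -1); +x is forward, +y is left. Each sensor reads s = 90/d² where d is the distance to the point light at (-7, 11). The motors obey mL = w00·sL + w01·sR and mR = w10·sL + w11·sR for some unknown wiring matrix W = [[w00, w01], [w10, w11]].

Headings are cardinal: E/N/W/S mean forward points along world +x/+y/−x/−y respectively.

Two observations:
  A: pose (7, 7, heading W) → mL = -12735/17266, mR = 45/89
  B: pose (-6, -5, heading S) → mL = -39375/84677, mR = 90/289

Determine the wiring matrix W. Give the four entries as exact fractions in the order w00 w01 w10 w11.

obs A: pose=(7,7,W) → sL=45/97, sR=45/89, mL=-12735/17266, mR=45/89
obs B: pose=(-6,-5,S) → sL=90/293, sR=90/289, mL=-39375/84677, mR=90/289
sensor matrix S = [[45/97, 45/89], [90/293, 90/289]]; det S = -7921800/731016541
solve [mL_A; mL_B] = S·[w00; w01] and [mR_A; mR_B] = S·[w10; w11]:
  w00 = -1/2, w01 = -1, w10 = 0, w11 = 1

-1/2 -1 0 1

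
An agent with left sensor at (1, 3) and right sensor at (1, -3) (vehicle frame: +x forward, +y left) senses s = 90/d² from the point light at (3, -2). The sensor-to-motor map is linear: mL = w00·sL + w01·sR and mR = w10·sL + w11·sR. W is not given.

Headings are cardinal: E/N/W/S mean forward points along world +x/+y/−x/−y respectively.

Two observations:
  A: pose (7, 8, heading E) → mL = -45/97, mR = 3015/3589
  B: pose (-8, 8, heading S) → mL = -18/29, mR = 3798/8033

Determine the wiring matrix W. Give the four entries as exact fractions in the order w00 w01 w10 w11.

-1 0 1/2 1/2

obs A: pose=(7,8,E) → sL=45/97, sR=45/37, mL=-45/97, mR=3015/3589
obs B: pose=(-8,8,S) → sL=18/29, sR=90/277, mL=-18/29, mR=3798/8033
sensor matrix S = [[45/97, 45/37], [18/29, 90/277]]; det S = -17418240/28830437
solve [mL_A; mL_B] = S·[w00; w01] and [mR_A; mR_B] = S·[w10; w11]:
  w00 = -1, w01 = 0, w10 = 1/2, w11 = 1/2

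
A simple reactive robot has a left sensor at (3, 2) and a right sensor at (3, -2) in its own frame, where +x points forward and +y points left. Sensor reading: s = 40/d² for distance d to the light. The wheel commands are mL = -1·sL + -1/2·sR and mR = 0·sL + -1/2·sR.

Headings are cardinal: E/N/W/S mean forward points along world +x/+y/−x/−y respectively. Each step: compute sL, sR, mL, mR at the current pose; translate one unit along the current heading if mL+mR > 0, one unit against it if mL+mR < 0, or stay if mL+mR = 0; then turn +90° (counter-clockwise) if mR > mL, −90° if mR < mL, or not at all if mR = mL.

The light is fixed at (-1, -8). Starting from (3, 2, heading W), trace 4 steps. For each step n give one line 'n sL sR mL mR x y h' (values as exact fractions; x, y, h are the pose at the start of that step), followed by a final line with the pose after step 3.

n=0: pose=(3,2,W); sL=8/13, sR=8/29; mL=-284/377, mR=-4/29; mL+mR=-336/377 → advance -1; mR−mL=8/13 → turn +1·90°
n=1: pose=(4,2,S); sL=20/49, sR=20/29; mL=-1070/1421, mR=-10/29; mL+mR=-1560/1421 → advance -1; mR−mL=20/49 → turn +1·90°
n=2: pose=(4,3,E); sL=40/233, sR=8/29; mL=-2092/6757, mR=-4/29; mL+mR=-3024/6757 → advance -1; mR−mL=40/233 → turn +1·90°
n=3: pose=(3,3,N); sL=1/5, sR=5/29; mL=-83/290, mR=-5/58; mL+mR=-54/145 → advance -1; mR−mL=1/5 → turn +1·90°

0 8/13 8/29 -284/377 -4/29 3 2 W
1 20/49 20/29 -1070/1421 -10/29 4 2 S
2 40/233 8/29 -2092/6757 -4/29 4 3 E
3 1/5 5/29 -83/290 -5/58 3 3 N
final 3 2 W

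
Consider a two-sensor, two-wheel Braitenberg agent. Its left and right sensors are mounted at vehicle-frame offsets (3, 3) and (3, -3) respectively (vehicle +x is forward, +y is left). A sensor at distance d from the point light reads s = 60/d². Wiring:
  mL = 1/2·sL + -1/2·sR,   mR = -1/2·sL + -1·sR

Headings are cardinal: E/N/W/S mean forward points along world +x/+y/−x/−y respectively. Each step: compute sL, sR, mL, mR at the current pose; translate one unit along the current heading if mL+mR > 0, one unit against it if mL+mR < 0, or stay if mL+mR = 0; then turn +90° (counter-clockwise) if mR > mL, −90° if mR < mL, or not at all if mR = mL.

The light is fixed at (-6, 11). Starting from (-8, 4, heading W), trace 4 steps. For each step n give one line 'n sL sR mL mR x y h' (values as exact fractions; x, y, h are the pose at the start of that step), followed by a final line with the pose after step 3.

0 12/25 60/41 -504/1025 -1746/1025 -8 4 W
1 15/8 3 -9/16 -63/16 -7 4 N
2 60/29 12/25 576/725 -1098/725 -7 3 E
3 30/61 30/73 180/4453 -2925/4453 -8 3 S
final -8 4 W

n=0: pose=(-8,4,W); sL=12/25, sR=60/41; mL=-504/1025, mR=-1746/1025; mL+mR=-90/41 → advance -1; mR−mL=-1242/1025 → turn -1·90°
n=1: pose=(-7,4,N); sL=15/8, sR=3; mL=-9/16, mR=-63/16; mL+mR=-9/2 → advance -1; mR−mL=-27/8 → turn -1·90°
n=2: pose=(-7,3,E); sL=60/29, sR=12/25; mL=576/725, mR=-1098/725; mL+mR=-18/25 → advance -1; mR−mL=-1674/725 → turn -1·90°
n=3: pose=(-8,3,S); sL=30/61, sR=30/73; mL=180/4453, mR=-2925/4453; mL+mR=-45/73 → advance -1; mR−mL=-3105/4453 → turn -1·90°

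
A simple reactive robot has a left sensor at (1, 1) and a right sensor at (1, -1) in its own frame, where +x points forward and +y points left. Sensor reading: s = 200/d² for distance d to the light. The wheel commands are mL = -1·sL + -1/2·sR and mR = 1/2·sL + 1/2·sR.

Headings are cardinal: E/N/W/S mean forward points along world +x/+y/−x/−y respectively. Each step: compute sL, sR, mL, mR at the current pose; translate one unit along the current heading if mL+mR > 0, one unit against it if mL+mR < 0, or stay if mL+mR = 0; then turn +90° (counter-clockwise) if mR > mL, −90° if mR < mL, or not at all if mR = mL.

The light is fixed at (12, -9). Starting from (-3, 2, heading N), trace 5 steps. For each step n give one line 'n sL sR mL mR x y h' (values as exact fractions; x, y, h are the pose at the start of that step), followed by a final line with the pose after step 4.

n=0: pose=(-3,2,N); sL=1/2, sR=10/17; mL=-27/34, mR=37/68; mL+mR=-1/4 → advance -1; mR−mL=91/68 → turn +1·90°
n=1: pose=(-3,1,W); sL=200/337, sR=200/377; mL=-109100/127049, mR=71400/127049; mL+mR=-100/337 → advance -1; mR−mL=180500/127049 → turn +1·90°
n=2: pose=(-2,1,S); sL=4/5, sR=100/153; mL=-862/765, mR=556/765; mL+mR=-2/5 → advance -1; mR−mL=1418/765 → turn +1·90°
n=3: pose=(-2,2,E); sL=200/313, sR=200/269; mL=-85100/84197, mR=58200/84197; mL+mR=-100/313 → advance -1; mR−mL=143300/84197 → turn +1·90°
n=4: pose=(-3,2,N); sL=1/2, sR=10/17; mL=-27/34, mR=37/68; mL+mR=-1/4 → advance -1; mR−mL=91/68 → turn +1·90°

0 1/2 10/17 -27/34 37/68 -3 2 N
1 200/337 200/377 -109100/127049 71400/127049 -3 1 W
2 4/5 100/153 -862/765 556/765 -2 1 S
3 200/313 200/269 -85100/84197 58200/84197 -2 2 E
4 1/2 10/17 -27/34 37/68 -3 2 N
final -3 1 W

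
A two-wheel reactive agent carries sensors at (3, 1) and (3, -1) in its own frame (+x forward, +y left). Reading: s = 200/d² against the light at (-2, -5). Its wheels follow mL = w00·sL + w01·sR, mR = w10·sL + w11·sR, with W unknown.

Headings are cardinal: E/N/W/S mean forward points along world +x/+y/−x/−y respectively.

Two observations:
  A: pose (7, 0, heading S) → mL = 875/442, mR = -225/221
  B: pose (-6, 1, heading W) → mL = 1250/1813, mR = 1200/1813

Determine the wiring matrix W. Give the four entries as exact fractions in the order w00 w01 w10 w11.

obs A: pose=(7,0,S) → sL=25/13, sR=50/17, mL=875/442, mR=-225/221
obs B: pose=(-6,1,W) → sL=100/37, sR=100/49, mL=1250/1813, mR=1200/1813
sensor matrix S = [[25/13, 50/17], [100/37, 100/49]]; det S = -1612500/400673
solve [mL_A; mL_B] = S·[w00; w01] and [mR_A; mR_B] = S·[w10; w11]:
  w00 = -1/2, w01 = 1, w10 = 1, w11 = -1

-1/2 1 1 -1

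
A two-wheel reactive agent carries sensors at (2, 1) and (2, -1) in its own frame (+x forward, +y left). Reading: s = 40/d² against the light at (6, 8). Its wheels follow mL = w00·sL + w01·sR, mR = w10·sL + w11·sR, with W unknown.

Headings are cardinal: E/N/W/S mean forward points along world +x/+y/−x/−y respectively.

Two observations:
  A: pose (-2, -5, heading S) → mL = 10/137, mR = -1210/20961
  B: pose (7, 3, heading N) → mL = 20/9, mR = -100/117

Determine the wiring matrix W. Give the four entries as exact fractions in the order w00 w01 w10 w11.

1/2 0 1/2 -1

obs A: pose=(-2,-5,S) → sL=20/137, sR=20/153, mL=10/137, mR=-1210/20961
obs B: pose=(7,3,N) → sL=40/9, sR=40/13, mL=20/9, mR=-100/117
sensor matrix S = [[20/137, 20/153], [40/9, 40/13]]; det S = -323200/2452437
solve [mL_A; mL_B] = S·[w00; w01] and [mR_A; mR_B] = S·[w10; w11]:
  w00 = 1/2, w01 = 0, w10 = 1/2, w11 = -1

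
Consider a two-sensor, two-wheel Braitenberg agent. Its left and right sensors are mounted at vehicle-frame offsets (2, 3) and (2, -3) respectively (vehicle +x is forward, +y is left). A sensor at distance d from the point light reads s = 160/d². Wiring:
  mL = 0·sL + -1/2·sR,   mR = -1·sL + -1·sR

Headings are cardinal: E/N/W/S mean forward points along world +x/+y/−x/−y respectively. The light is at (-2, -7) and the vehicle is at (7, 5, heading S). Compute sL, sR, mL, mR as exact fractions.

40/61 20/17 -10/17 -1900/1037

left sensor world pos  = (10, 3); dL² = 244
right sensor world pos = (4, 3); dR² = 136
sL = 160/244 = 40/61
sR = 160/136 = 20/17
mL = 0·sL + -1/2·sR = -10/17
mR = -1·sL + -1·sR = -1900/1037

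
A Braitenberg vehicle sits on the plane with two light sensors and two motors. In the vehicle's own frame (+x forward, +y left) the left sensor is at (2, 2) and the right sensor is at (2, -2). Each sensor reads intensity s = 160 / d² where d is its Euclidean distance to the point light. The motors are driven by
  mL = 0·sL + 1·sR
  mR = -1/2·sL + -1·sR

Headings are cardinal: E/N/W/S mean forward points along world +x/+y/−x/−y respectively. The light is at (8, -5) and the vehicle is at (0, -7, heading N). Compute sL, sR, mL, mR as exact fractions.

8/5 40/9 40/9 -236/45

left sensor world pos  = (-2, -5); dL² = 100
right sensor world pos = (2, -5); dR² = 36
sL = 160/100 = 8/5
sR = 160/36 = 40/9
mL = 0·sL + 1·sR = 40/9
mR = -1/2·sL + -1·sR = -236/45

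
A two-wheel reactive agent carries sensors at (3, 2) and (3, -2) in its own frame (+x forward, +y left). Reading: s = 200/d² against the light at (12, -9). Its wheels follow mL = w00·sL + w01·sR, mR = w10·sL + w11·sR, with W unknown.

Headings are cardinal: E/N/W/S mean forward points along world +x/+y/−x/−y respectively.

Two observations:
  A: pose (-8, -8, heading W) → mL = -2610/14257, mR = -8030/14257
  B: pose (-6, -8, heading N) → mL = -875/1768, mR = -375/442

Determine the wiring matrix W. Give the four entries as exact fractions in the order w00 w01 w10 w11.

1/2 -1 -1 -1/2

obs A: pose=(-8,-8,W) → sL=20/53, sR=100/269, mL=-2610/14257, mR=-8030/14257
obs B: pose=(-6,-8,N) → sL=25/52, sR=25/34, mL=-875/1768, mR=-375/442
sensor matrix S = [[20/53, 100/269], [25/52, 25/34]]; det S = 311125/3150797
solve [mL_A; mL_B] = S·[w00; w01] and [mR_A; mR_B] = S·[w10; w11]:
  w00 = 1/2, w01 = -1, w10 = -1, w11 = -1/2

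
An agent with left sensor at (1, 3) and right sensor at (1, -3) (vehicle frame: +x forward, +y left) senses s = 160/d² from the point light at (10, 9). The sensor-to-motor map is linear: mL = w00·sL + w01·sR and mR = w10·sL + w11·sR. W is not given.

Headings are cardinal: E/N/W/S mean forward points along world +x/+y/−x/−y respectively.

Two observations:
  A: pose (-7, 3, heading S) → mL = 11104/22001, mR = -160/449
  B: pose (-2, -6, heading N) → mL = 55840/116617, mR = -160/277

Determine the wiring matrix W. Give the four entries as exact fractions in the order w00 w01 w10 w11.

obs A: pose=(-7,3,S) → sL=32/49, sR=160/449, mL=11104/22001, mR=-160/449
obs B: pose=(-2,-6,N) → sL=160/421, sR=160/277, mL=55840/116617, mR=-160/277
sensor matrix S = [[32/49, 160/449], [160/421, 160/277]]; det S = 620359680/2565690617
solve [mL_A; mL_B] = S·[w00; w01] and [mR_A; mR_B] = S·[w10; w11]:
  w00 = 1/2, w01 = 1/2, w10 = 0, w11 = -1

1/2 1/2 0 -1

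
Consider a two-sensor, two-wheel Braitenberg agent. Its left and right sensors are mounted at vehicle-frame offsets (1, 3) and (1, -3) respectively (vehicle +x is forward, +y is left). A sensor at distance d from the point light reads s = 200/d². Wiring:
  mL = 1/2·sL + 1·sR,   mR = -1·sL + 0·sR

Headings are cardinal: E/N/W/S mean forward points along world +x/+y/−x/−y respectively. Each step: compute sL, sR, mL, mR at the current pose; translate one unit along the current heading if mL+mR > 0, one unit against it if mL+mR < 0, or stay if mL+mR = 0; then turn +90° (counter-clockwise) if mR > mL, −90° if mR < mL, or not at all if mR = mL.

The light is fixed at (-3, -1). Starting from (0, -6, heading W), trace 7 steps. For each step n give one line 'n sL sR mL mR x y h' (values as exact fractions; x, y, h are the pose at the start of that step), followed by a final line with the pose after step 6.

n=0: pose=(0,-6,W); sL=50/17, sR=25; mL=450/17, mR=-50/17; mL+mR=400/17 → advance +1; mR−mL=-500/17 → turn -1·90°
n=1: pose=(-1,-6,N); sL=200/17, sR=200/41; mL=7500/697, mR=-200/17; mL+mR=-700/697 → advance -1; mR−mL=-15700/697 → turn -1·90°
n=2: pose=(-1,-7,E); sL=100/9, sR=20/9; mL=70/9, mR=-100/9; mL+mR=-10/3 → advance -1; mR−mL=-170/9 → turn -1·90°
n=3: pose=(-2,-7,S); sL=40/13, sR=200/53; mL=3660/689, mR=-40/13; mL+mR=1540/689 → advance +1; mR−mL=-5780/689 → turn -1·90°
n=4: pose=(-2,-8,W); sL=2, sR=25/2; mL=27/2, mR=-2; mL+mR=23/2 → advance +1; mR−mL=-31/2 → turn -1·90°
n=5: pose=(-3,-8,N); sL=40/9, sR=40/9; mL=20/3, mR=-40/9; mL+mR=20/9 → advance +1; mR−mL=-100/9 → turn -1·90°
n=6: pose=(-3,-7,E); sL=20, sR=100/41; mL=510/41, mR=-20; mL+mR=-310/41 → advance -1; mR−mL=-1330/41 → turn -1·90°

0 50/17 25 450/17 -50/17 0 -6 W
1 200/17 200/41 7500/697 -200/17 -1 -6 N
2 100/9 20/9 70/9 -100/9 -1 -7 E
3 40/13 200/53 3660/689 -40/13 -2 -7 S
4 2 25/2 27/2 -2 -2 -8 W
5 40/9 40/9 20/3 -40/9 -3 -8 N
6 20 100/41 510/41 -20 -3 -7 E
final -4 -7 S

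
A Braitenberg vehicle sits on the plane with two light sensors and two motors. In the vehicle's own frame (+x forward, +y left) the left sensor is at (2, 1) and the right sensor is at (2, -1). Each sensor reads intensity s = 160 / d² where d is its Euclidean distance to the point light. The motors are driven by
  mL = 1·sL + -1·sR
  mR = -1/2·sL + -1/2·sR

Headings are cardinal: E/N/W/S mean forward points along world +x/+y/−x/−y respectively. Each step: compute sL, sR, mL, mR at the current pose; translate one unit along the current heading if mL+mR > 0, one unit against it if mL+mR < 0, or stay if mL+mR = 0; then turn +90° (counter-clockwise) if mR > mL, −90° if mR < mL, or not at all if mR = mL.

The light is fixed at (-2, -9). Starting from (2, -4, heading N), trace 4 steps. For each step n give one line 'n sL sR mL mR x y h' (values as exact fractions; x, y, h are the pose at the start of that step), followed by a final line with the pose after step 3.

n=0: pose=(2,-4,N); sL=80/29, sR=80/37; mL=640/1073, mR=-2640/1073; mL+mR=-2000/1073 → advance -1; mR−mL=-3280/1073 → turn -1·90°
n=1: pose=(2,-5,E); sL=160/61, sR=32/9; mL=-512/549, mR=-1696/549; mL+mR=-736/183 → advance -1; mR−mL=-1184/549 → turn -1·90°
n=2: pose=(1,-5,S); sL=8, sR=20; mL=-12, mR=-14; mL+mR=-26 → advance -1; mR−mL=-2 → turn -1·90°
n=3: pose=(1,-4,W); sL=160/17, sR=160/37; mL=3200/629, mR=-4320/629; mL+mR=-1120/629 → advance -1; mR−mL=-7520/629 → turn -1·90°

0 80/29 80/37 640/1073 -2640/1073 2 -4 N
1 160/61 32/9 -512/549 -1696/549 2 -5 E
2 8 20 -12 -14 1 -5 S
3 160/17 160/37 3200/629 -4320/629 1 -4 W
final 2 -4 N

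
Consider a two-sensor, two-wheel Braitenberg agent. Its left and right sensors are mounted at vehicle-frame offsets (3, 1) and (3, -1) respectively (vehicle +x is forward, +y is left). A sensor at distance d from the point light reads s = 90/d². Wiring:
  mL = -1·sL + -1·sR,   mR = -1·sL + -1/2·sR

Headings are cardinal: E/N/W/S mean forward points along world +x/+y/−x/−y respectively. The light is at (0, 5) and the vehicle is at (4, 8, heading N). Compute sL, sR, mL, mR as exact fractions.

left sensor world pos  = (3, 11); dL² = 45
right sensor world pos = (5, 11); dR² = 61
sL = 90/45 = 2
sR = 90/61 = 90/61
mL = -1·sL + -1·sR = -212/61
mR = -1·sL + -1/2·sR = -167/61

2 90/61 -212/61 -167/61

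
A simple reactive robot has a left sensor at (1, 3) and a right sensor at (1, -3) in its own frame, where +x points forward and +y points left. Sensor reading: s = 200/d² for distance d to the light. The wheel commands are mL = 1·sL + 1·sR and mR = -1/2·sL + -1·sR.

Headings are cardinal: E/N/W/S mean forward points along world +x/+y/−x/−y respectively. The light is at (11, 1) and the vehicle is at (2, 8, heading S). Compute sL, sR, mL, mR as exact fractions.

left sensor world pos  = (5, 7); dL² = 72
right sensor world pos = (-1, 7); dR² = 180
sL = 200/72 = 25/9
sR = 200/180 = 10/9
mL = 1·sL + 1·sR = 35/9
mR = -1/2·sL + -1·sR = -5/2

25/9 10/9 35/9 -5/2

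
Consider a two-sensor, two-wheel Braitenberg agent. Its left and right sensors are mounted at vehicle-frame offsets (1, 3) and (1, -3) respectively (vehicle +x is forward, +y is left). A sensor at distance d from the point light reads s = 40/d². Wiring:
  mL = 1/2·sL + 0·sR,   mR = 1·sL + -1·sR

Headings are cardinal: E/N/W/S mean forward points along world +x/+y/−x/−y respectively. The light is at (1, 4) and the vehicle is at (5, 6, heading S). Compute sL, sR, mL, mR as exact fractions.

left sensor world pos  = (8, 5); dL² = 50
right sensor world pos = (2, 5); dR² = 2
sL = 40/50 = 4/5
sR = 40/2 = 20
mL = 1/2·sL + 0·sR = 2/5
mR = 1·sL + -1·sR = -96/5

4/5 20 2/5 -96/5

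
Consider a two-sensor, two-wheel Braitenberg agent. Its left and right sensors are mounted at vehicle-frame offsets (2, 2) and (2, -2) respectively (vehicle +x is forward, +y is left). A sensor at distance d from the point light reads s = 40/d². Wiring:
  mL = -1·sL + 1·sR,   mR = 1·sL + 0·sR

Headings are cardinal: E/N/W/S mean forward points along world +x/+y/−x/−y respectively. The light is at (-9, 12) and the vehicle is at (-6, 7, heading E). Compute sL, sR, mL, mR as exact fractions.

left sensor world pos  = (-4, 9); dL² = 34
right sensor world pos = (-4, 5); dR² = 74
sL = 40/34 = 20/17
sR = 40/74 = 20/37
mL = -1·sL + 1·sR = -400/629
mR = 1·sL + 0·sR = 20/17

20/17 20/37 -400/629 20/17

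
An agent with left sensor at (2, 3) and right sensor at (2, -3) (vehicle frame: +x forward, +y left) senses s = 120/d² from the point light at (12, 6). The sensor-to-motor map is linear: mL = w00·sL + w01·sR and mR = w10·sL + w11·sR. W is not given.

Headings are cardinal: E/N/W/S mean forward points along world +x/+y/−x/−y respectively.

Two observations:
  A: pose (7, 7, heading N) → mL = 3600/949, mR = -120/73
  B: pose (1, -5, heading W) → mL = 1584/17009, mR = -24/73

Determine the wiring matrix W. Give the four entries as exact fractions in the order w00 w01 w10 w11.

obs A: pose=(7,7,N) → sL=120/73, sR=120/13, mL=3600/949, mR=-120/73
obs B: pose=(1,-5,W) → sL=24/73, sR=120/233, mL=1584/17009, mR=-24/73
sensor matrix S = [[120/73, 120/13], [24/73, 120/233]]; det S = -483840/221117
solve [mL_A; mL_B] = S·[w00; w01] and [mR_A; mR_B] = S·[w10; w11]:
  w00 = -1/2, w01 = 1/2, w10 = -1, w11 = 0

-1/2 1/2 -1 0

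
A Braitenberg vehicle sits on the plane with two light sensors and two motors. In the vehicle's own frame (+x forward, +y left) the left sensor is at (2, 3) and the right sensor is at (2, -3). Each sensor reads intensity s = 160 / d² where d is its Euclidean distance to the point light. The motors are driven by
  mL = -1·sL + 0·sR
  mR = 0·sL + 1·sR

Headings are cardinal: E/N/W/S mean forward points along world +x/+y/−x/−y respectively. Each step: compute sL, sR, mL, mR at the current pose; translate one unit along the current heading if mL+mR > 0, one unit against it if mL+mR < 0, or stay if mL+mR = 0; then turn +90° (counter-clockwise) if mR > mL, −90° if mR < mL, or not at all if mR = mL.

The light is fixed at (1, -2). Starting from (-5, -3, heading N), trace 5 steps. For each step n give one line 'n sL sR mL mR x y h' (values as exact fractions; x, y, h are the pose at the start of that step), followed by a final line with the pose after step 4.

n=0: pose=(-5,-3,N); sL=80/41, sR=16; mL=-80/41, mR=16; mL+mR=576/41 → advance +1; mR−mL=736/41 → turn +1·90°
n=1: pose=(-5,-2,W); sL=160/73, sR=160/73; mL=-160/73, mR=160/73; mL+mR=0 → advance +0; mR−mL=320/73 → turn +1·90°
n=2: pose=(-5,-2,S); sL=160/13, sR=32/17; mL=-160/13, mR=32/17; mL+mR=-2304/221 → advance -1; mR−mL=3136/221 → turn +1·90°
n=3: pose=(-5,-1,E); sL=5, sR=8; mL=-5, mR=8; mL+mR=3 → advance +1; mR−mL=13 → turn +1·90°
n=4: pose=(-4,-1,N); sL=160/73, sR=160/13; mL=-160/73, mR=160/13; mL+mR=9600/949 → advance +1; mR−mL=13760/949 → turn +1·90°

0 80/41 16 -80/41 16 -5 -3 N
1 160/73 160/73 -160/73 160/73 -5 -2 W
2 160/13 32/17 -160/13 32/17 -5 -2 S
3 5 8 -5 8 -5 -1 E
4 160/73 160/13 -160/73 160/13 -4 -1 N
final -4 0 W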